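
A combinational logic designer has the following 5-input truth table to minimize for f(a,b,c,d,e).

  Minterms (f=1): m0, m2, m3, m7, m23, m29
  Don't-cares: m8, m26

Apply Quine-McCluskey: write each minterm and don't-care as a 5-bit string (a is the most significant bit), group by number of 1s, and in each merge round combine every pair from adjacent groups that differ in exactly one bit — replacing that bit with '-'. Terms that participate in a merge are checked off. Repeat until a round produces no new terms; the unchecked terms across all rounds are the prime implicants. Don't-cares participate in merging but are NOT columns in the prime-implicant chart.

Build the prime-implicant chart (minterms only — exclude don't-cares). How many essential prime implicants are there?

2

[col 0] 00000*, 00010*, 00011*, 00111*, 01000*, 10111*, 11010, 11101
[col 1] -0111, 0-000, 00-11, 000-0, 0001-
Prime implicants: -0111, 0-000, 00-11, 000-0, 0001-, 11010, 11101
PI chart (minterm → PIs covering it):
  0 | 0-000,000-0
  2 | 000-0,0001-
  3 | 00-11,0001-
  7 | -0111,00-11
  23 | -0111  (sole → essential)
  29 | 11101  (sole → essential)
Essential prime implicants: -0111, 11101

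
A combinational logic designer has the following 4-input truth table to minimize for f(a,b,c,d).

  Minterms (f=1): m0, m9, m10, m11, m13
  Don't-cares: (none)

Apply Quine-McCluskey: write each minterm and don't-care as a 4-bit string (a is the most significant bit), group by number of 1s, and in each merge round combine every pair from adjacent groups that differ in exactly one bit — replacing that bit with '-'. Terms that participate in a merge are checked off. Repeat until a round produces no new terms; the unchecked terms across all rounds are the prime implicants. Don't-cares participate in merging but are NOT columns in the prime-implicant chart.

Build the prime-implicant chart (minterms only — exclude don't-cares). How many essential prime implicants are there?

size-2^0 implicants → 0000  1001(✓)  1010(✓)  1011(✓)  1101(✓)
size-2^1 implicants → 1-01  10-1  101-
Unchecked terms (primes): 0000, 1-01, 10-1, 101-
Minterm coverage:
  m0 ⊆ 0000 [E]
  m9 ⊆ 1-01,10-1
  m10 ⊆ 101- [E]
  m11 ⊆ 10-1,101-
  m13 ⊆ 1-01 [E]
E = {0000, 1-01, 101-}

3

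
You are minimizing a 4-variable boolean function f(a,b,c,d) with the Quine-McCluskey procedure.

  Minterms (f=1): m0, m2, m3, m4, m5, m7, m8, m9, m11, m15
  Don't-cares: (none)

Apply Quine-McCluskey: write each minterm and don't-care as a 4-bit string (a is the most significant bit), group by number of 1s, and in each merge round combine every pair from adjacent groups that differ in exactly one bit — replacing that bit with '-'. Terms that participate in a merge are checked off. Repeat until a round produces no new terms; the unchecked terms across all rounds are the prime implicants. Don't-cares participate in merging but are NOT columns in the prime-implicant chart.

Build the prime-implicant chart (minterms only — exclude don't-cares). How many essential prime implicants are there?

size-2^0 implicants → 0000(✓)  0010(✓)  0011(✓)  0100(✓)  0101(✓)  0111(✓)  1000(✓)  1001(✓)  1011(✓)  1111(✓)
size-2^1 implicants → -000  -011(✓)  -111(✓)  0-00  0-11(✓)  00-0  001-  01-1  010-  1-11(✓)  10-1  100-
size-2^2 implicants → --11
Unchecked terms (primes): --11, -000, 0-00, 00-0, 001-, 01-1, 010-, 10-1, 100-
Minterm coverage:
  m0 ⊆ -000,0-00,00-0
  m2 ⊆ 00-0,001-
  m3 ⊆ --11,001-
  m4 ⊆ 0-00,010-
  m5 ⊆ 01-1,010-
  m7 ⊆ --11,01-1
  m8 ⊆ -000,100-
  m9 ⊆ 10-1,100-
  m11 ⊆ --11,10-1
  m15 ⊆ --11 [E]
E = {--11}

1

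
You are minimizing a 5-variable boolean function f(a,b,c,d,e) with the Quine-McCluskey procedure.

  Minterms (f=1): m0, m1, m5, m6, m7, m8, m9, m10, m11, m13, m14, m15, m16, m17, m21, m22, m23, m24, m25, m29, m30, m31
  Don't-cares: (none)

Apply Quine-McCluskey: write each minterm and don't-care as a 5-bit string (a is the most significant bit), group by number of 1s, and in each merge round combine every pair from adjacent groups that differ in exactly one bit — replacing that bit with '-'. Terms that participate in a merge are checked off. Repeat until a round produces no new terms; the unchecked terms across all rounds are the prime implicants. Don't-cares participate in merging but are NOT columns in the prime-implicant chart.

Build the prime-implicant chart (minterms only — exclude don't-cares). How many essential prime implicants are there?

2

[col 0] 00000*, 00001*, 00101*, 00110*, 00111*, 01000*, 01001*, 01010*, 01011*, 01101*, 01110*, 01111*, 10000*, 10001*, 10101*, 10110*, 10111*, 11000*, 11001*, 11101*, 11110*, 11111*
[col 1] -0000*, -0001*, -0101*, -0110*, -0111*, -1000*, -1001*, -1101*, -1110*, -1111*, 0-000*, 0-001*, 0-101*, 0-110*, 0-111*, 00-01*, 0000-*, 001-1*, 0011-*, 01-01*, 01-10*, 01-11*, 010-0*, 010-1*, 0100-*, 0101-*, 011-1*, 0111-*, 1-000*, 1-001*, 1-101*, 1-110*, 1-111*, 10-01*, 1000-*, 101-1*, 1011-*, 11-01*, 1100-*, 111-1*, 1111-*
[col 2] --000*, --001*, --101*, --110*, --111*, -0-01*, -000-*, -01-1*, -011-*, -1-01*, -100-*, -11-1*, -111-*, 0--01*, 0-00-*, 0-1-1*, 0-11-*, 01--1, 01-1-, 010--, 1--01*, 1-00-*, 1-1-1*, 1-11-*
[col 3] ---01, --00-, --1-1, --11-
Prime implicants: ---01, --00-, --1-1, --11-, 01--1, 01-1-, 010--
PI chart (minterm → PIs covering it):
  0 | --00-  (sole → essential)
  1 | ---01,--00-
  5 | ---01,--1-1
  6 | --11-  (sole → essential)
  7 | --1-1,--11-
  8 | --00-,010--
  9 | ---01,--00-,01--1,010--
  10 | 01-1-,010--
  11 | 01--1,01-1-,010--
  13 | ---01,--1-1,01--1
  14 | --11-,01-1-
  15 | --1-1,--11-,01--1,01-1-
  16 | --00-  (sole → essential)
  17 | ---01,--00-
  21 | ---01,--1-1
  22 | --11-  (sole → essential)
  23 | --1-1,--11-
  24 | --00-  (sole → essential)
  25 | ---01,--00-
  29 | ---01,--1-1
  30 | --11-  (sole → essential)
  31 | --1-1,--11-
Essential prime implicants: --00-, --11-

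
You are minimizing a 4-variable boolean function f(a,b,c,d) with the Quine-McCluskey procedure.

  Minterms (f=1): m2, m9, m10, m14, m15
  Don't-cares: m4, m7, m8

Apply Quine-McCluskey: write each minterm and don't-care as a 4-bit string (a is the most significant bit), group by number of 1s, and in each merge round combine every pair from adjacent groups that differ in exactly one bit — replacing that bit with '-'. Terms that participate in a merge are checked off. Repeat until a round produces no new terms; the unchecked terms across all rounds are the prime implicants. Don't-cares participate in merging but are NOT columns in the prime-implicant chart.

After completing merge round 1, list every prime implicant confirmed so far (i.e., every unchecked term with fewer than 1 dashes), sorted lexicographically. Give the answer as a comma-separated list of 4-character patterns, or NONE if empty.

0100

Round 0: 0010✓ 0100 0111✓ 1000✓ 1001✓ 1010✓ 1110✓ 1111✓
Round 1: -010 -111 1-10 10-0 100- 111-
PIs = {-010, -111, 0100, 1-10, 10-0, 100-, 111-}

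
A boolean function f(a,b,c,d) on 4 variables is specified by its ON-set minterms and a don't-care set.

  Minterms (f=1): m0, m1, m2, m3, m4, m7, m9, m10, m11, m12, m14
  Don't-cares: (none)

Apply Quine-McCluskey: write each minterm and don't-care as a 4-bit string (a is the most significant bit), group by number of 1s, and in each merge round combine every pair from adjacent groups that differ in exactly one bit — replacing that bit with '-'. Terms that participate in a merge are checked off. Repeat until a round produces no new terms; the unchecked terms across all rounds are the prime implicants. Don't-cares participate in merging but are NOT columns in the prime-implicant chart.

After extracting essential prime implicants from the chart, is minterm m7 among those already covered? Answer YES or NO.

YES

Round 0: 0000✓ 0001✓ 0010✓ 0011✓ 0100✓ 0111✓ 1001✓ 1010✓ 1011✓ 1100✓ 1110✓
Round 1: -001✓ -010✓ -011✓ -100 0-00 0-11 00-0✓ 00-1✓ 000-✓ 001-✓ 1-10 10-1✓ 101-✓ 11-0
Round 2: -0-1 -01- 00--
PIs = {-0-1, -01-, -100, 0-00, 0-11, 00--, 1-10, 11-0}
Coverage chart:
  m0: 0-00,00--
  m1: -0-1,00--
  m2: -01-,00--
  m3: -0-1,-01-,0-11,00--
  m4: -100,0-00
  m7: 0-11 ←essential
  m9: -0-1 ←essential
  m10: -01-,1-10
  m11: -0-1,-01-
  m12: -100,11-0
  m14: 1-10,11-0
Essential: -0-1, 0-11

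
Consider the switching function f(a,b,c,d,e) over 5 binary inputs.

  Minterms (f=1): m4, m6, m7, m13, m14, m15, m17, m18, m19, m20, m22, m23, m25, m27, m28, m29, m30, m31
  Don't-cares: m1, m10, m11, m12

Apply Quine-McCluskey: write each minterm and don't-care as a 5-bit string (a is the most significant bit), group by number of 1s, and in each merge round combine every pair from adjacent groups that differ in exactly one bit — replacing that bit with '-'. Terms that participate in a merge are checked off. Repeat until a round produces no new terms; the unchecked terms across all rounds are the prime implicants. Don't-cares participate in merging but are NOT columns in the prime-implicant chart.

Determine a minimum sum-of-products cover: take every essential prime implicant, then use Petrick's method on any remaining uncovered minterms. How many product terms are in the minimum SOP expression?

5

size-2^0 implicants → 00001(✓)  00100(✓)  00110(✓)  00111(✓)  01010(✓)  01011(✓)  01100(✓)  01101(✓)  01110(✓)  01111(✓)  10001(✓)  10010(✓)  10011(✓)  10100(✓)  10110(✓)  10111(✓)  11001(✓)  11011(✓)  11100(✓)  11101(✓)  11110(✓)  11111(✓)
size-2^1 implicants → -0001  -0100(✓)  -0110(✓)  -0111(✓)  -1011(✓)  -1100(✓)  -1101(✓)  -1110(✓)  -1111(✓)  0-100(✓)  0-110(✓)  0-111(✓)  001-0(✓)  0011-(✓)  01-10(✓)  01-11(✓)  0101-(✓)  011-0(✓)  011-1(✓)  0110-(✓)  0111-(✓)  1-001(✓)  1-011(✓)  1-100(✓)  1-110(✓)  1-111(✓)  10-10(✓)  10-11(✓)  100-1(✓)  1001-(✓)  101-0(✓)  1011-(✓)  11-01(✓)  11-11(✓)  110-1(✓)  111-0(✓)  111-1(✓)  1110-(✓)  1111-(✓)
size-2^2 implicants → --100(✓)  --110(✓)  --111(✓)  -01-0(✓)  -011-(✓)  -1-11  -11-0(✓)  -11-1(✓)  -110-(✓)  -111-(✓)  0-1-0(✓)  0-11-(✓)  01-1-  011--(✓)  1--11  1-0-1  1-1-0(✓)  1-11-(✓)  10-1-  11--1  111--(✓)
size-2^3 implicants → --1-0  --11-  -11--
Unchecked terms (primes): --1-0, --11-, -0001, -1-11, -11--, 01-1-, 1--11, 1-0-1, 10-1-, 11--1
Minterm coverage:
  m4 ⊆ --1-0 [E]
  m6 ⊆ --1-0,--11-
  m7 ⊆ --11- [E]
  m13 ⊆ -11-- [E]
  m14 ⊆ --1-0,--11-,-11--,01-1-
  m15 ⊆ --11-,-1-11,-11--,01-1-
  m17 ⊆ -0001,1-0-1
  m18 ⊆ 10-1- [E]
  m19 ⊆ 1--11,1-0-1,10-1-
  m20 ⊆ --1-0 [E]
  m22 ⊆ --1-0,--11-,10-1-
  m23 ⊆ --11-,1--11,10-1-
  m25 ⊆ 1-0-1,11--1
  m27 ⊆ -1-11,1--11,1-0-1,11--1
  m28 ⊆ --1-0,-11--
  m29 ⊆ -11--,11--1
  m30 ⊆ --1-0,--11-,-11--
  m31 ⊆ --11-,-1-11,-11--,1--11,11--1
E = {--1-0, --11-, -11--, 10-1-}
Petrick residual → 1-0-1
Cover = ce' + cd + bc + ac'e + ab'd  |cover|=5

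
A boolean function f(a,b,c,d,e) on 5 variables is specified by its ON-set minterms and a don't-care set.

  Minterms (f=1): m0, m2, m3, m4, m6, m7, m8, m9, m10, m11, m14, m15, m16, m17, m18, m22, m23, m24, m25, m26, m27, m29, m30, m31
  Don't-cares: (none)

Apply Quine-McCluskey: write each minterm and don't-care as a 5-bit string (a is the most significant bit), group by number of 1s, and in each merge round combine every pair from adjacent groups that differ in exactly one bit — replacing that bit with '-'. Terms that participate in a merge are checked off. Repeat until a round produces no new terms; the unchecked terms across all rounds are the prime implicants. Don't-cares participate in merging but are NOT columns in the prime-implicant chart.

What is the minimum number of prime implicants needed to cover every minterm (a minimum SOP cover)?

[col 0] 00000*, 00010*, 00011*, 00100*, 00110*, 00111*, 01000*, 01001*, 01010*, 01011*, 01110*, 01111*, 10000*, 10001*, 10010*, 10110*, 10111*, 11000*, 11001*, 11010*, 11011*, 11101*, 11110*, 11111*
[col 1] -0000*, -0010*, -0110*, -0111*, -1000*, -1001*, -1010*, -1011*, -1110*, -1111*, 0-000*, 0-010*, 0-011*, 0-110*, 0-111*, 00-00*, 00-10*, 00-11*, 000-0*, 0001-*, 001-0*, 0011-*, 01-10*, 01-11*, 010-0*, 010-1*, 0100-*, 0101-*, 0111-*, 1-000*, 1-001*, 1-010*, 1-110*, 1-111*, 10-10*, 100-0*, 1000-*, 1011-*, 11-01*, 11-10*, 11-11*, 110-0*, 110-1*, 1100-*, 1101-*, 111-1*, 1111-*
[col 2] --000*, --010*, --110*, --111*, -0-10*, -00-0*, -011-*, -1-10*, -1-11*, -10-0*, -10-1*, -100-*, -101-*, -111-*, 0--10*, 0--11*, 0-0-0*, 0-01-*, 0-11-*, 00--0, 00-1-*, 01-1-*, 010--*, 1--10*, 1-0-0*, 1-00-, 1-11-*, 11--1, 11-1-*, 110--*
[col 3] ---10, --0-0, --11-, -1-1-, -10--, 0--1-
Prime implicants: ---10, --0-0, --11-, -1-1-, -10--, 0--1-, 00--0, 1-00-, 11--1
PI chart (minterm → PIs covering it):
  0 | --0-0,00--0
  2 | ---10,--0-0,0--1-,00--0
  3 | 0--1-  (sole → essential)
  4 | 00--0  (sole → essential)
  6 | ---10,--11-,0--1-,00--0
  7 | --11-,0--1-
  8 | --0-0,-10--
  9 | -10--  (sole → essential)
  10 | ---10,--0-0,-1-1-,-10--,0--1-
  11 | -1-1-,-10--,0--1-
  14 | ---10,--11-,-1-1-,0--1-
  15 | --11-,-1-1-,0--1-
  16 | --0-0,1-00-
  17 | 1-00-  (sole → essential)
  18 | ---10,--0-0
  22 | ---10,--11-
  23 | --11-  (sole → essential)
  24 | --0-0,-10--,1-00-
  25 | -10--,1-00-,11--1
  26 | ---10,--0-0,-1-1-,-10--
  27 | -1-1-,-10--,11--1
  29 | 11--1  (sole → essential)
  30 | ---10,--11-,-1-1-
  31 | --11-,-1-1-,11--1
Essential prime implicants: --11-, -10--, 0--1-, 00--0, 1-00-, 11--1
Petrick residual → ---10
Minimum SOP uses 7 PIs: de' + cd + bc' + a'd + a'b'e' + ac'd' + abe

7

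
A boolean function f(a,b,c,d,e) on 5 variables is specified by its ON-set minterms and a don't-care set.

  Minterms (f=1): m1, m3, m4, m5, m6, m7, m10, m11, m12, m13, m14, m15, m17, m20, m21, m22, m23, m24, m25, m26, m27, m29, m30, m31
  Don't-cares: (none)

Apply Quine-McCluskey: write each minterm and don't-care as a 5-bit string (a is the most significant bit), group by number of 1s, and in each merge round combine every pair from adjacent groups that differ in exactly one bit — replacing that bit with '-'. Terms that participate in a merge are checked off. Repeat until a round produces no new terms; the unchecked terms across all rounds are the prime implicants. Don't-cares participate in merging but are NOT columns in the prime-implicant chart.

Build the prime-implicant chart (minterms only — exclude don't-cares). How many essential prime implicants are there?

size-2^0 implicants → 00001(✓)  00011(✓)  00100(✓)  00101(✓)  00110(✓)  00111(✓)  01010(✓)  01011(✓)  01100(✓)  01101(✓)  01110(✓)  01111(✓)  10001(✓)  10100(✓)  10101(✓)  10110(✓)  10111(✓)  11000(✓)  11001(✓)  11010(✓)  11011(✓)  11101(✓)  11110(✓)  11111(✓)
size-2^1 implicants → -0001(✓)  -0100(✓)  -0101(✓)  -0110(✓)  -0111(✓)  -1010(✓)  -1011(✓)  -1101(✓)  -1110(✓)  -1111(✓)  0-011(✓)  0-100(✓)  0-101(✓)  0-110(✓)  0-111(✓)  00-01(✓)  00-11(✓)  000-1(✓)  001-0(✓)  001-1(✓)  0010-(✓)  0011-(✓)  01-10(✓)  01-11(✓)  0101-(✓)  011-0(✓)  011-1(✓)  0110-(✓)  0111-(✓)  1-001(✓)  1-101(✓)  1-110(✓)  1-111(✓)  10-01(✓)  101-0(✓)  101-1(✓)  1010-(✓)  1011-(✓)  11-01(✓)  11-10(✓)  11-11(✓)  110-0(✓)  110-1(✓)  1100-(✓)  1101-(✓)  111-1(✓)  1111-(✓)
size-2^2 implicants → --101(✓)  --110(✓)  --111(✓)  -0-01  -01-0(✓)  -01-1(✓)  -010-(✓)  -011-(✓)  -1-10(✓)  -1-11(✓)  -101-(✓)  -11-1(✓)  -111-(✓)  0--11  0-1-0(✓)  0-1-1(✓)  0-10-(✓)  0-11-(✓)  00--1  001--(✓)  01-1-(✓)  011--(✓)  1--01  1-1-1(✓)  1-11-(✓)  101--(✓)  11--1  11-1-(✓)  110--
size-2^3 implicants → --1-1  --11-  -01--  -1-1-  0-1--
Unchecked terms (primes): --1-1, --11-, -0-01, -01--, -1-1-, 0--11, 0-1--, 00--1, 1--01, 11--1, 110--
Minterm coverage:
  m1 ⊆ -0-01,00--1
  m3 ⊆ 0--11,00--1
  m4 ⊆ -01--,0-1--
  m5 ⊆ --1-1,-0-01,-01--,0-1--,00--1
  m6 ⊆ --11-,-01--,0-1--
  m7 ⊆ --1-1,--11-,-01--,0--11,0-1--,00--1
  m10 ⊆ -1-1- [E]
  m11 ⊆ -1-1-,0--11
  m12 ⊆ 0-1-- [E]
  m13 ⊆ --1-1,0-1--
  m14 ⊆ --11-,-1-1-,0-1--
  m15 ⊆ --1-1,--11-,-1-1-,0--11,0-1--
  m17 ⊆ -0-01,1--01
  m20 ⊆ -01-- [E]
  m21 ⊆ --1-1,-0-01,-01--,1--01
  m22 ⊆ --11-,-01--
  m23 ⊆ --1-1,--11-,-01--
  m24 ⊆ 110-- [E]
  m25 ⊆ 1--01,11--1,110--
  m26 ⊆ -1-1-,110--
  m27 ⊆ -1-1-,11--1,110--
  m29 ⊆ --1-1,1--01,11--1
  m30 ⊆ --11-,-1-1-
  m31 ⊆ --1-1,--11-,-1-1-,11--1
E = {-01--, -1-1-, 0-1--, 110--}

4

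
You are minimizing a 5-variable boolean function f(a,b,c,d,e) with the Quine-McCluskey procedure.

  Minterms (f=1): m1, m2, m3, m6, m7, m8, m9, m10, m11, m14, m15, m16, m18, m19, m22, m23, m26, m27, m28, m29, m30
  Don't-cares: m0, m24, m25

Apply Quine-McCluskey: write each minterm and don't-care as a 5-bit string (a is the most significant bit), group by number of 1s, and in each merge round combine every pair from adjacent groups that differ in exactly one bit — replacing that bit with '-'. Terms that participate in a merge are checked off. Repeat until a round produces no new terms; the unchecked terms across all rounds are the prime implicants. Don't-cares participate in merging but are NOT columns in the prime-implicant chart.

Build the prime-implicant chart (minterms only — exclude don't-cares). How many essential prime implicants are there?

5

Round 0: 00000✓ 00001✓ 00010✓ 00011✓ 00110✓ 00111✓ 01000✓ 01001✓ 01010✓ 01011✓ 01110✓ 01111✓ 10000✓ 10010✓ 10011✓ 10110✓ 10111✓ 11000✓ 11001✓ 11010✓ 11011✓ 11100✓ 11101✓ 11110✓
Round 1: -0000✓ -0010✓ -0011✓ -0110✓ -0111✓ -1000✓ -1001✓ -1010✓ -1011✓ -1110✓ 0-000✓ 0-001✓ 0-010✓ 0-011✓ 0-110✓ 0-111✓ 00-10✓ 00-11✓ 000-0✓ 000-1✓ 0000-✓ 0001-✓ 0011-✓ 01-10✓ 01-11✓ 010-0✓ 010-1✓ 0100-✓ 0101-✓ 0111-✓ 1-000✓ 1-010✓ 1-011✓ 1-110✓ 10-10✓ 10-11✓ 100-0✓ 1001-✓ 1011-✓ 11-00✓ 11-01✓ 11-10✓ 110-0✓ 110-1✓ 1100-✓ 1101-✓ 111-0✓ 1110-✓
Round 2: --000✓ --010✓ --011✓ --110✓ -0-10✓ -0-11✓ -00-0✓ -001-✓ -011-✓ -1-10✓ -10-0✓ -10-1✓ -100-✓ -101-✓ 0--10✓ 0--11✓ 0-0-0✓ 0-0-1✓ 0-00-✓ 0-01-✓ 0-11-✓ 00-1-✓ 000--✓ 01-1-✓ 010--✓ 1--10✓ 1-0-0✓ 1-01-✓ 10-1-✓ 11--0 11-0- 110--✓
Round 3: ---10 --0-0 --01- -0-1- -10-- 0--1- 0-0--
PIs = {---10, --0-0, --01-, -0-1-, -10--, 0--1-, 0-0--, 11--0, 11-0-}
Coverage chart:
  m1: 0-0-- ←essential
  m2: ---10,--0-0,--01-,-0-1-,0--1-,0-0--
  m3: --01-,-0-1-,0--1-,0-0--
  m6: ---10,-0-1-,0--1-
  m7: -0-1-,0--1-
  m8: --0-0,-10--,0-0--
  m9: -10--,0-0--
  m10: ---10,--0-0,--01-,-10--,0--1-,0-0--
  m11: --01-,-10--,0--1-,0-0--
  m14: ---10,0--1-
  m15: 0--1- ←essential
  m16: --0-0 ←essential
  m18: ---10,--0-0,--01-,-0-1-
  m19: --01-,-0-1-
  m22: ---10,-0-1-
  m23: -0-1- ←essential
  m26: ---10,--0-0,--01-,-10--,11--0
  m27: --01-,-10--
  m28: 11--0,11-0-
  m29: 11-0- ←essential
  m30: ---10,11--0
Essential: --0-0, -0-1-, 0--1-, 0-0--, 11-0-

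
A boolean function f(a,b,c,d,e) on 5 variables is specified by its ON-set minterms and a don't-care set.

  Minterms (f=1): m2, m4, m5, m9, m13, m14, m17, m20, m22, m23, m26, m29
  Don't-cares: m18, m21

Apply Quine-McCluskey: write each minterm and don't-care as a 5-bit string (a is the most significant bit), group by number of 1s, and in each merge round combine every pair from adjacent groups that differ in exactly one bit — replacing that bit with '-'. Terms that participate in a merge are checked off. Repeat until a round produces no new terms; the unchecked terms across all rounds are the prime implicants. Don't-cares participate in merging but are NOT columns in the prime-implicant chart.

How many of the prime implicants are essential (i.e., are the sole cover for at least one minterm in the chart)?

size-2^0 implicants → 00010(✓)  00100(✓)  00101(✓)  01001(✓)  01101(✓)  01110  10001(✓)  10010(✓)  10100(✓)  10101(✓)  10110(✓)  10111(✓)  11010(✓)  11101(✓)
size-2^1 implicants → -0010  -0100(✓)  -0101(✓)  -1101(✓)  0-101(✓)  0010-(✓)  01-01  1-010  1-101(✓)  10-01  10-10  101-0(✓)  101-1(✓)  1010-(✓)  1011-(✓)
size-2^2 implicants → --101  -010-  101--
Unchecked terms (primes): --101, -0010, -010-, 01-01, 01110, 1-010, 10-01, 10-10, 101--
Minterm coverage:
  m2 ⊆ -0010 [E]
  m4 ⊆ -010- [E]
  m5 ⊆ --101,-010-
  m9 ⊆ 01-01 [E]
  m13 ⊆ --101,01-01
  m14 ⊆ 01110 [E]
  m17 ⊆ 10-01 [E]
  m20 ⊆ -010-,101--
  m22 ⊆ 10-10,101--
  m23 ⊆ 101-- [E]
  m26 ⊆ 1-010 [E]
  m29 ⊆ --101 [E]
E = {--101, -0010, -010-, 01-01, 01110, 1-010, 10-01, 101--}

8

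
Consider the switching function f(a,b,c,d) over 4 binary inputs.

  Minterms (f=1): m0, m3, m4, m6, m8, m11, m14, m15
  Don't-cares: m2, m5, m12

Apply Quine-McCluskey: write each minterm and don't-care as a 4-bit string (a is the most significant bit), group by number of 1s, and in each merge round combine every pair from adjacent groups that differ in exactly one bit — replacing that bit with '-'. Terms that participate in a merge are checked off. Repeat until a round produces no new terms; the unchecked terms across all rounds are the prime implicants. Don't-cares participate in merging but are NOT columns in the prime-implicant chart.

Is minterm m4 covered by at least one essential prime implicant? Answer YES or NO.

[col 0] 0000*, 0010*, 0011*, 0100*, 0101*, 0110*, 1000*, 1011*, 1100*, 1110*, 1111*
[col 1] -000*, -011, -100*, -110*, 0-00*, 0-10*, 00-0*, 001-, 01-0*, 010-, 1-00*, 1-11, 11-0*, 111-
[col 2] --00, -1-0, 0--0
Prime implicants: --00, -011, -1-0, 0--0, 001-, 010-, 1-11, 111-
PI chart (minterm → PIs covering it):
  0 | --00,0--0
  3 | -011,001-
  4 | --00,-1-0,0--0,010-
  6 | -1-0,0--0
  8 | --00  (sole → essential)
  11 | -011,1-11
  14 | -1-0,111-
  15 | 1-11,111-
Essential prime implicants: --00

YES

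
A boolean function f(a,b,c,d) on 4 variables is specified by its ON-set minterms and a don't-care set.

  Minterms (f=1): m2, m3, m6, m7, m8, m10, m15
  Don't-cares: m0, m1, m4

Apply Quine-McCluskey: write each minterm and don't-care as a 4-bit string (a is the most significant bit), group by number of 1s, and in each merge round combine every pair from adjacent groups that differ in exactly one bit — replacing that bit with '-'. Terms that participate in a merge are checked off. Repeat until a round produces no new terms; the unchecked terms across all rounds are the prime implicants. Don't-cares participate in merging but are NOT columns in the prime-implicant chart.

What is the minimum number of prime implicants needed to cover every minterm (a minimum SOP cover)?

[col 0] 0000*, 0001*, 0010*, 0011*, 0100*, 0110*, 0111*, 1000*, 1010*, 1111*
[col 1] -000*, -010*, -111, 0-00*, 0-10*, 0-11*, 00-0*, 00-1*, 000-*, 001-*, 01-0*, 011-*, 10-0*
[col 2] -0-0, 0--0, 0-1-, 00--
Prime implicants: -0-0, -111, 0--0, 0-1-, 00--
PI chart (minterm → PIs covering it):
  2 | -0-0,0--0,0-1-,00--
  3 | 0-1-,00--
  6 | 0--0,0-1-
  7 | -111,0-1-
  8 | -0-0  (sole → essential)
  10 | -0-0  (sole → essential)
  15 | -111  (sole → essential)
Essential prime implicants: -0-0, -111
Petrick residual → 0-1-
Minimum SOP uses 3 PIs: b'd' + bcd + a'c

3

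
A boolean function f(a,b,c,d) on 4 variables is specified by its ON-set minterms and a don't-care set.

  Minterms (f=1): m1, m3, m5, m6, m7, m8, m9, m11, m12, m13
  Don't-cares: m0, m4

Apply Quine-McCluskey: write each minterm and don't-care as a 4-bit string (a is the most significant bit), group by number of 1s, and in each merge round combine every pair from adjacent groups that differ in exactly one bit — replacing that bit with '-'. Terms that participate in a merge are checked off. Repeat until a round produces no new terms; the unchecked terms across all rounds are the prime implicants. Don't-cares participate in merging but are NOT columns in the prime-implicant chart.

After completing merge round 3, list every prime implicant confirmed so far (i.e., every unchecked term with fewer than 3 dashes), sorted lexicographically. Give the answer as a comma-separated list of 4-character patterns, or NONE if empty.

Round 0: 0000✓ 0001✓ 0011✓ 0100✓ 0101✓ 0110✓ 0111✓ 1000✓ 1001✓ 1011✓ 1100✓ 1101✓
Round 1: -000✓ -001✓ -011✓ -100✓ -101✓ 0-00✓ 0-01✓ 0-11✓ 00-1✓ 000-✓ 01-0✓ 01-1✓ 010-✓ 011-✓ 1-00✓ 1-01✓ 10-1✓ 100-✓ 110-✓
Round 2: --00✓ --01✓ -0-1 -00-✓ -10-✓ 0--1 0-0-✓ 01-- 1-0-✓
Round 3: --0-
PIs = {--0-, -0-1, 0--1, 01--}

-0-1, 0--1, 01--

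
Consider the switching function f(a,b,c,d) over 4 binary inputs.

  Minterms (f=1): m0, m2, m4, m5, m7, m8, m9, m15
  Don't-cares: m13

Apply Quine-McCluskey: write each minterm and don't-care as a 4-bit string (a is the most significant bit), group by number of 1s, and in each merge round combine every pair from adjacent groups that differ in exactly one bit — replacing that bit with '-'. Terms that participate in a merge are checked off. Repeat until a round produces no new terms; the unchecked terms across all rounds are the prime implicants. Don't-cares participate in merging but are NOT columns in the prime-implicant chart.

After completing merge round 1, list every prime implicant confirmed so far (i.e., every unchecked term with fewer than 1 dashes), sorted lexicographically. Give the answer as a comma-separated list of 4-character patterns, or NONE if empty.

NONE

[col 0] 0000*, 0010*, 0100*, 0101*, 0111*, 1000*, 1001*, 1101*, 1111*
[col 1] -000, -101*, -111*, 0-00, 00-0, 01-1*, 010-, 1-01, 100-, 11-1*
[col 2] -1-1
Prime implicants: -000, -1-1, 0-00, 00-0, 010-, 1-01, 100-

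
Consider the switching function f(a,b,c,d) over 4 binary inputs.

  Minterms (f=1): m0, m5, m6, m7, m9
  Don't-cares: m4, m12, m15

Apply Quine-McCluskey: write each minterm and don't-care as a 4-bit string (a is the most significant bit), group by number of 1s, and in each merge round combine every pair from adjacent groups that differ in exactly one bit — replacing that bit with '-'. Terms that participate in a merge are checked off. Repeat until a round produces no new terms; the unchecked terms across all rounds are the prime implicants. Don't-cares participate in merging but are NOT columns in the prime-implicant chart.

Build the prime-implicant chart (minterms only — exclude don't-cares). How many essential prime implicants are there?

size-2^0 implicants → 0000(✓)  0100(✓)  0101(✓)  0110(✓)  0111(✓)  1001  1100(✓)  1111(✓)
size-2^1 implicants → -100  -111  0-00  01-0(✓)  01-1(✓)  010-(✓)  011-(✓)
size-2^2 implicants → 01--
Unchecked terms (primes): -100, -111, 0-00, 01--, 1001
Minterm coverage:
  m0 ⊆ 0-00 [E]
  m5 ⊆ 01-- [E]
  m6 ⊆ 01-- [E]
  m7 ⊆ -111,01--
  m9 ⊆ 1001 [E]
E = {0-00, 01--, 1001}

3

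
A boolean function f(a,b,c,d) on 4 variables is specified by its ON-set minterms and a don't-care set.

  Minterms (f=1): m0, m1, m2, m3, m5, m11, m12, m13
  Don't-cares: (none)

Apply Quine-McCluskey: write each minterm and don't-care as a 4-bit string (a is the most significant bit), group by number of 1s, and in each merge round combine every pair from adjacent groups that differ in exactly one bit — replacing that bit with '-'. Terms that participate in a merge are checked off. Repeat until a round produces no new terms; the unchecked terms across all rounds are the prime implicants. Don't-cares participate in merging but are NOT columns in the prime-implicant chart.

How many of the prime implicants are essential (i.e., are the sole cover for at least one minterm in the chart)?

size-2^0 implicants → 0000(✓)  0001(✓)  0010(✓)  0011(✓)  0101(✓)  1011(✓)  1100(✓)  1101(✓)
size-2^1 implicants → -011  -101  0-01  00-0(✓)  00-1(✓)  000-(✓)  001-(✓)  110-
size-2^2 implicants → 00--
Unchecked terms (primes): -011, -101, 0-01, 00--, 110-
Minterm coverage:
  m0 ⊆ 00-- [E]
  m1 ⊆ 0-01,00--
  m2 ⊆ 00-- [E]
  m3 ⊆ -011,00--
  m5 ⊆ -101,0-01
  m11 ⊆ -011 [E]
  m12 ⊆ 110- [E]
  m13 ⊆ -101,110-
E = {-011, 00--, 110-}

3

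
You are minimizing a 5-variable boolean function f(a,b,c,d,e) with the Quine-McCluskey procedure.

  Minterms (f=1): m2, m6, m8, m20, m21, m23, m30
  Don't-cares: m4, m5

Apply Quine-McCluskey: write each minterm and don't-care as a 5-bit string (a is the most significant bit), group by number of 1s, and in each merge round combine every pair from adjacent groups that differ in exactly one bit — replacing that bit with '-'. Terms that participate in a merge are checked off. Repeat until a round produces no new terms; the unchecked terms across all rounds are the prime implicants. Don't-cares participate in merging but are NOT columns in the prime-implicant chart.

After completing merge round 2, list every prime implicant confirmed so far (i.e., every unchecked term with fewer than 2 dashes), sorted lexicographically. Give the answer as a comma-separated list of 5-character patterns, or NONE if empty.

00-10, 001-0, 01000, 101-1, 11110

size-2^0 implicants → 00010(✓)  00100(✓)  00101(✓)  00110(✓)  01000  10100(✓)  10101(✓)  10111(✓)  11110
size-2^1 implicants → -0100(✓)  -0101(✓)  00-10  001-0  0010-(✓)  101-1  1010-(✓)
size-2^2 implicants → -010-
Unchecked terms (primes): -010-, 00-10, 001-0, 01000, 101-1, 11110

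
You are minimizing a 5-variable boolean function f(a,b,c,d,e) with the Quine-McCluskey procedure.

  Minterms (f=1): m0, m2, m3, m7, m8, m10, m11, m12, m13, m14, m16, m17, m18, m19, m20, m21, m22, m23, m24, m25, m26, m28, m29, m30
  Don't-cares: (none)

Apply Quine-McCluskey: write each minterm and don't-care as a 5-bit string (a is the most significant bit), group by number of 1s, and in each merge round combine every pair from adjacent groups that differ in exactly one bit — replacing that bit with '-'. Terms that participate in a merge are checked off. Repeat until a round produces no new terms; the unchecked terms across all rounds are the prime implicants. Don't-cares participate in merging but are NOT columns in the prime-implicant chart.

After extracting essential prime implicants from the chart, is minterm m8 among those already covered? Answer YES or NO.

YES

[col 0] 00000*, 00010*, 00011*, 00111*, 01000*, 01010*, 01011*, 01100*, 01101*, 01110*, 10000*, 10001*, 10010*, 10011*, 10100*, 10101*, 10110*, 10111*, 11000*, 11001*, 11010*, 11100*, 11101*, 11110*
[col 1] -0000*, -0010*, -0011*, -0111*, -1000*, -1010*, -1100*, -1101*, -1110*, 0-000*, 0-010*, 0-011*, 00-11*, 000-0*, 0001-*, 01-00*, 01-10*, 010-0*, 0101-*, 011-0*, 0110-*, 1-000*, 1-001*, 1-010*, 1-100*, 1-101*, 1-110*, 10-00*, 10-01*, 10-10*, 10-11*, 100-0*, 100-1*, 1000-*, 1001-*, 101-0*, 101-1*, 1010-*, 1011-*, 11-00*, 11-01*, 11-10*, 110-0*, 1100-*, 111-0*, 1110-*
[col 2] --000*, --010*, -0-11, -00-0*, -001-, -1-00*, -1-10*, -10-0*, -11-0*, -110-, 0-0-0*, 0-01-, 01--0*, 1--00*, 1--01*, 1--10*, 1-0-0*, 1-00-*, 1-1-0*, 1-10-*, 10--0*, 10--1*, 10-0-*, 10-1-*, 100--*, 101--*, 11--0*, 11-0-*
[col 3] --0-0, -1--0, 1---0, 1--0-, 10---
Prime implicants: --0-0, -0-11, -001-, -1--0, -110-, 0-01-, 1---0, 1--0-, 10---
PI chart (minterm → PIs covering it):
  0 | --0-0  (sole → essential)
  2 | --0-0,-001-,0-01-
  3 | -0-11,-001-,0-01-
  7 | -0-11  (sole → essential)
  8 | --0-0,-1--0
  10 | --0-0,-1--0,0-01-
  11 | 0-01-  (sole → essential)
  12 | -1--0,-110-
  13 | -110-  (sole → essential)
  14 | -1--0  (sole → essential)
  16 | --0-0,1---0,1--0-,10---
  17 | 1--0-,10---
  18 | --0-0,-001-,1---0,10---
  19 | -0-11,-001-,10---
  20 | 1---0,1--0-,10---
  21 | 1--0-,10---
  22 | 1---0,10---
  23 | -0-11,10---
  24 | --0-0,-1--0,1---0,1--0-
  25 | 1--0-  (sole → essential)
  26 | --0-0,-1--0,1---0
  28 | -1--0,-110-,1---0,1--0-
  29 | -110-,1--0-
  30 | -1--0,1---0
Essential prime implicants: --0-0, -0-11, -1--0, -110-, 0-01-, 1--0-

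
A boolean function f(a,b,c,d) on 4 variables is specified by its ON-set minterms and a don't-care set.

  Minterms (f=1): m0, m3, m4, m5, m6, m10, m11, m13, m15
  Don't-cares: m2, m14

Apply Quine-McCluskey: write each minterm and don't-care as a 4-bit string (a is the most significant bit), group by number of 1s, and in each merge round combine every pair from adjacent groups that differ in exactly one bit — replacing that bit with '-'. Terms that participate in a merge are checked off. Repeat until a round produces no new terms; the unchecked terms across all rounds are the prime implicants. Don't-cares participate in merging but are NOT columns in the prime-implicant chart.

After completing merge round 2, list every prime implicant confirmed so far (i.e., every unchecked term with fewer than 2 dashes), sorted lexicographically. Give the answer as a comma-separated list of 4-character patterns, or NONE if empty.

size-2^0 implicants → 0000(✓)  0010(✓)  0011(✓)  0100(✓)  0101(✓)  0110(✓)  1010(✓)  1011(✓)  1101(✓)  1110(✓)  1111(✓)
size-2^1 implicants → -010(✓)  -011(✓)  -101  -110(✓)  0-00(✓)  0-10(✓)  00-0(✓)  001-(✓)  01-0(✓)  010-  1-10(✓)  1-11(✓)  101-(✓)  11-1  111-(✓)
size-2^2 implicants → --10  -01-  0--0  1-1-
Unchecked terms (primes): --10, -01-, -101, 0--0, 010-, 1-1-, 11-1

-101, 010-, 11-1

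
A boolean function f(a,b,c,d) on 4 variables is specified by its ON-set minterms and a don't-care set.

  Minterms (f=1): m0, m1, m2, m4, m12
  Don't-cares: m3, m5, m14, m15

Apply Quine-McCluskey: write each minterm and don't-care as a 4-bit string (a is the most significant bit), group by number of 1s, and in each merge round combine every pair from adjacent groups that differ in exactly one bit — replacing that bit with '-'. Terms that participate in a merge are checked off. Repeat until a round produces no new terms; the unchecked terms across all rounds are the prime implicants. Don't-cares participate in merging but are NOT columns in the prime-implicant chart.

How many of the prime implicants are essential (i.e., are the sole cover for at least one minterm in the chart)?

1

[col 0] 0000*, 0001*, 0010*, 0011*, 0100*, 0101*, 1100*, 1110*, 1111*
[col 1] -100, 0-00*, 0-01*, 00-0*, 00-1*, 000-*, 001-*, 010-*, 11-0, 111-
[col 2] 0-0-, 00--
Prime implicants: -100, 0-0-, 00--, 11-0, 111-
PI chart (minterm → PIs covering it):
  0 | 0-0-,00--
  1 | 0-0-,00--
  2 | 00--  (sole → essential)
  4 | -100,0-0-
  12 | -100,11-0
Essential prime implicants: 00--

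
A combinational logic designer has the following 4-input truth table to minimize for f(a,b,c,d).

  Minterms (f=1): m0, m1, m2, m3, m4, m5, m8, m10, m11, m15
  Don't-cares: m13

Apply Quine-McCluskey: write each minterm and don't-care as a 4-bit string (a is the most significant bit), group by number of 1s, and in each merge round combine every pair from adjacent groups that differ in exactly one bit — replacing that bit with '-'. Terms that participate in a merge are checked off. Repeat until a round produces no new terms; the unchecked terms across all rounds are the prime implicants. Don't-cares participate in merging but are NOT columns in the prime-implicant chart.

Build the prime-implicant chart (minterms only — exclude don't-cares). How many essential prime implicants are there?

[col 0] 0000*, 0001*, 0010*, 0011*, 0100*, 0101*, 1000*, 1010*, 1011*, 1101*, 1111*
[col 1] -000*, -010*, -011*, -101, 0-00*, 0-01*, 00-0*, 00-1*, 000-*, 001-*, 010-*, 1-11, 10-0*, 101-*, 11-1
[col 2] -0-0, -01-, 0-0-, 00--
Prime implicants: -0-0, -01-, -101, 0-0-, 00--, 1-11, 11-1
PI chart (minterm → PIs covering it):
  0 | -0-0,0-0-,00--
  1 | 0-0-,00--
  2 | -0-0,-01-,00--
  3 | -01-,00--
  4 | 0-0-  (sole → essential)
  5 | -101,0-0-
  8 | -0-0  (sole → essential)
  10 | -0-0,-01-
  11 | -01-,1-11
  15 | 1-11,11-1
Essential prime implicants: -0-0, 0-0-

2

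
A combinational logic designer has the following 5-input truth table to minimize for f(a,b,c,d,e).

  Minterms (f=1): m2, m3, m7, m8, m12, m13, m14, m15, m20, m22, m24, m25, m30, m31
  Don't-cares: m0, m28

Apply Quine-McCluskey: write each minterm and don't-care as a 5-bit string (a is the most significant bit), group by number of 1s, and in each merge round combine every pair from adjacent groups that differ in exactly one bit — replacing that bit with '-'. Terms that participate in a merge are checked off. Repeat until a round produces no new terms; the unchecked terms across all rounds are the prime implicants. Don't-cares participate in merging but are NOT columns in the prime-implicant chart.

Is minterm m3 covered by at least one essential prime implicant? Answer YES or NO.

NO

Round 0: 00000✓ 00010✓ 00011✓ 00111✓ 01000✓ 01100✓ 01101✓ 01110✓ 01111✓ 10100✓ 10110✓ 11000✓ 11001✓ 11100✓ 11110✓ 11111✓
Round 1: -1000✓ -1100✓ -1110✓ -1111✓ 0-000 0-111 00-11 000-0 0001- 01-00✓ 011-0✓ 011-1✓ 0110-✓ 0111-✓ 1-100✓ 1-110✓ 101-0✓ 11-00✓ 1100- 111-0✓ 1111-✓
Round 2: -1-00 -11-0 -111- 011-- 1-1-0
PIs = {-1-00, -11-0, -111-, 0-000, 0-111, 00-11, 000-0, 0001-, 011--, 1-1-0, 1100-}
Coverage chart:
  m2: 000-0,0001-
  m3: 00-11,0001-
  m7: 0-111,00-11
  m8: -1-00,0-000
  m12: -1-00,-11-0,011--
  m13: 011-- ←essential
  m14: -11-0,-111-,011--
  m15: -111-,0-111,011--
  m20: 1-1-0 ←essential
  m22: 1-1-0 ←essential
  m24: -1-00,1100-
  m25: 1100- ←essential
  m30: -11-0,-111-,1-1-0
  m31: -111- ←essential
Essential: -111-, 011--, 1-1-0, 1100-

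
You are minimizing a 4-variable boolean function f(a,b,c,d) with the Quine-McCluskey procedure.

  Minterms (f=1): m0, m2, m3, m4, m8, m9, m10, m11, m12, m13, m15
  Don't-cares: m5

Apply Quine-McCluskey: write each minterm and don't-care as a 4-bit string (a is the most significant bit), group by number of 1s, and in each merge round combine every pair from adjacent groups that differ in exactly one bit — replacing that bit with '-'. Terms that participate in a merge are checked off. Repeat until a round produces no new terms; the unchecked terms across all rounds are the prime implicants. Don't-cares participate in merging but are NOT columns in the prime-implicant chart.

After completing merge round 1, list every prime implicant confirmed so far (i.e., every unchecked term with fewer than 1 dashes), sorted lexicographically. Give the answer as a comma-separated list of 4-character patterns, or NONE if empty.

Round 0: 0000✓ 0010✓ 0011✓ 0100✓ 0101✓ 1000✓ 1001✓ 1010✓ 1011✓ 1100✓ 1101✓ 1111✓
Round 1: -000✓ -010✓ -011✓ -100✓ -101✓ 0-00✓ 00-0✓ 001-✓ 010-✓ 1-00✓ 1-01✓ 1-11✓ 10-0✓ 10-1✓ 100-✓ 101-✓ 11-1✓ 110-✓
Round 2: --00 -0-0 -01- -10- 1--1 1-0- 10--
PIs = {--00, -0-0, -01-, -10-, 1--1, 1-0-, 10--}

NONE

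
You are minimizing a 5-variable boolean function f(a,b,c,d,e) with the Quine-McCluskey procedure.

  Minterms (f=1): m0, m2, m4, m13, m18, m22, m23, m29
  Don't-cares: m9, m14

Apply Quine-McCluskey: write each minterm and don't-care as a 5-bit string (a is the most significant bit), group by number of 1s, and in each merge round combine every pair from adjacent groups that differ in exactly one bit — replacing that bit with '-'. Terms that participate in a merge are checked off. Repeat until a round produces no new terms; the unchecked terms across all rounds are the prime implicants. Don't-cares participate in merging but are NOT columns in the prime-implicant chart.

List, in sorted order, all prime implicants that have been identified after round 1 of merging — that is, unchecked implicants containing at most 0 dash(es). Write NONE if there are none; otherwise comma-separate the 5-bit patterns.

01110

size-2^0 implicants → 00000(✓)  00010(✓)  00100(✓)  01001(✓)  01101(✓)  01110  10010(✓)  10110(✓)  10111(✓)  11101(✓)
size-2^1 implicants → -0010  -1101  00-00  000-0  01-01  10-10  1011-
Unchecked terms (primes): -0010, -1101, 00-00, 000-0, 01-01, 01110, 10-10, 1011-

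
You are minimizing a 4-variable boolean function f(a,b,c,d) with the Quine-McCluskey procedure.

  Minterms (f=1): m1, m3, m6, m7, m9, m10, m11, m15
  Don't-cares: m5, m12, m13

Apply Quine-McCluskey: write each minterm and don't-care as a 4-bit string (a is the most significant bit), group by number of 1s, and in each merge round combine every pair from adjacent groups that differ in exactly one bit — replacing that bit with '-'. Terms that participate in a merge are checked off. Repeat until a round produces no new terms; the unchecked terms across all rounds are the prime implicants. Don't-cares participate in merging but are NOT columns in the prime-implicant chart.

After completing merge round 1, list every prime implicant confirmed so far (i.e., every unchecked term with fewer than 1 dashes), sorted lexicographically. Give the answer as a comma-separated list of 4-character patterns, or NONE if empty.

[col 0] 0001*, 0011*, 0101*, 0110*, 0111*, 1001*, 1010*, 1011*, 1100*, 1101*, 1111*
[col 1] -001*, -011*, -101*, -111*, 0-01*, 0-11*, 00-1*, 01-1*, 011-, 1-01*, 1-11*, 10-1*, 101-, 11-1*, 110-
[col 2] --01*, --11*, -0-1*, -1-1*, 0--1*, 1--1*
[col 3] ---1
Prime implicants: ---1, 011-, 101-, 110-

NONE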